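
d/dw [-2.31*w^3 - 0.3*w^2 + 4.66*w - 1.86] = -6.93*w^2 - 0.6*w + 4.66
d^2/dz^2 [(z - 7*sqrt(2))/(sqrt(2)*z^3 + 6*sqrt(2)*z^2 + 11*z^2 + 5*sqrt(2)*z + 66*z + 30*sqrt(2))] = 2*((z - 7*sqrt(2))*(3*sqrt(2)*z^2 + 12*sqrt(2)*z + 22*z + 5*sqrt(2) + 66)^2 - (3*sqrt(2)*z^2 + 12*sqrt(2)*z + 22*z + (z - 7*sqrt(2))*(3*sqrt(2)*z + 6*sqrt(2) + 11) + 5*sqrt(2) + 66)*(sqrt(2)*z^3 + 6*sqrt(2)*z^2 + 11*z^2 + 5*sqrt(2)*z + 66*z + 30*sqrt(2)))/(sqrt(2)*z^3 + 6*sqrt(2)*z^2 + 11*z^2 + 5*sqrt(2)*z + 66*z + 30*sqrt(2))^3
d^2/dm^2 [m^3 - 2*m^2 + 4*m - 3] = 6*m - 4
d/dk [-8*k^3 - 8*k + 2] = -24*k^2 - 8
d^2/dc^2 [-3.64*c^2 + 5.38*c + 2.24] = -7.28000000000000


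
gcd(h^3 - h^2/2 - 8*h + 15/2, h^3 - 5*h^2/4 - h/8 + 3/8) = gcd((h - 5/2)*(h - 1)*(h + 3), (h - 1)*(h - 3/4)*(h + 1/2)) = h - 1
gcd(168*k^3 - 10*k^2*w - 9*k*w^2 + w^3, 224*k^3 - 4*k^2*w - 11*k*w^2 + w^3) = -28*k^2 - 3*k*w + w^2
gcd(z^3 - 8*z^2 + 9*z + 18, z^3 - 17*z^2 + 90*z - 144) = z^2 - 9*z + 18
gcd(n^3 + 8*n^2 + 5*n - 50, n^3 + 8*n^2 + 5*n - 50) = n^3 + 8*n^2 + 5*n - 50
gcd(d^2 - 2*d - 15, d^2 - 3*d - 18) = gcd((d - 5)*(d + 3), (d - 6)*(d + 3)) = d + 3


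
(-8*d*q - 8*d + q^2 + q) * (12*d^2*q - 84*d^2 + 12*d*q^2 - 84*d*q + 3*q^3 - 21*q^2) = -96*d^3*q^2 + 576*d^3*q + 672*d^3 - 84*d^2*q^3 + 504*d^2*q^2 + 588*d^2*q - 12*d*q^4 + 72*d*q^3 + 84*d*q^2 + 3*q^5 - 18*q^4 - 21*q^3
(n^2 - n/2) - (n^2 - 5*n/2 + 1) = 2*n - 1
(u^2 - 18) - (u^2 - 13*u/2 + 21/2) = 13*u/2 - 57/2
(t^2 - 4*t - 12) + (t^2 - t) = 2*t^2 - 5*t - 12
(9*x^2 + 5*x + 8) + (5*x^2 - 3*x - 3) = 14*x^2 + 2*x + 5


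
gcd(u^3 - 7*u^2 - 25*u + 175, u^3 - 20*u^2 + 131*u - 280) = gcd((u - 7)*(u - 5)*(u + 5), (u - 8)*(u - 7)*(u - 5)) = u^2 - 12*u + 35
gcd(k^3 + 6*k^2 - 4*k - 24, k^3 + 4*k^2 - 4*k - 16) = k^2 - 4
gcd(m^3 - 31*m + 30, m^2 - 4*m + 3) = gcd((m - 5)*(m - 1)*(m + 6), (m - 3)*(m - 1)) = m - 1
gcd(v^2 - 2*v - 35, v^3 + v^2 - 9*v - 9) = 1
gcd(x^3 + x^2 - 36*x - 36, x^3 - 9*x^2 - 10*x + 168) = x - 6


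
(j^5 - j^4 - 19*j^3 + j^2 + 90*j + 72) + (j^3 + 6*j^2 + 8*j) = j^5 - j^4 - 18*j^3 + 7*j^2 + 98*j + 72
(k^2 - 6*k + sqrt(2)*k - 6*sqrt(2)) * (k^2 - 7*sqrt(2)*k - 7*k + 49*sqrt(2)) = k^4 - 13*k^3 - 6*sqrt(2)*k^3 + 28*k^2 + 78*sqrt(2)*k^2 - 252*sqrt(2)*k + 182*k - 588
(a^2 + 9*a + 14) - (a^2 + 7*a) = 2*a + 14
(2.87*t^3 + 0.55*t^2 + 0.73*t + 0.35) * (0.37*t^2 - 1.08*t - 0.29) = 1.0619*t^5 - 2.8961*t^4 - 1.1562*t^3 - 0.8184*t^2 - 0.5897*t - 0.1015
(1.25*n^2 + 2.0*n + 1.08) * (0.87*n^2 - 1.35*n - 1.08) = 1.0875*n^4 + 0.0525*n^3 - 3.1104*n^2 - 3.618*n - 1.1664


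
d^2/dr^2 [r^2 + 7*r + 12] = 2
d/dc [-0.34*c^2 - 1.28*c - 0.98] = -0.68*c - 1.28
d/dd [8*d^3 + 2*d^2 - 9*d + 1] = 24*d^2 + 4*d - 9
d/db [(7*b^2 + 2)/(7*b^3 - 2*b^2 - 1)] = b*(98*b^3 - 28*b^2 - (21*b - 4)*(7*b^2 + 2) - 14)/(-7*b^3 + 2*b^2 + 1)^2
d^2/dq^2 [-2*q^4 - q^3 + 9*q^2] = -24*q^2 - 6*q + 18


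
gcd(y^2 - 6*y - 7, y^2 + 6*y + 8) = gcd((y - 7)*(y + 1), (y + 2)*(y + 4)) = 1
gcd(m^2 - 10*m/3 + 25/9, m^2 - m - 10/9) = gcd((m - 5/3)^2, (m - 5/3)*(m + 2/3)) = m - 5/3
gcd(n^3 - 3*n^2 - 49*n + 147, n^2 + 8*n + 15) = 1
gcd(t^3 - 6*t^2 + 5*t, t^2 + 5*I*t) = t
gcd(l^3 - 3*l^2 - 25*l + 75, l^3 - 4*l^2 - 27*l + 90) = l^2 + 2*l - 15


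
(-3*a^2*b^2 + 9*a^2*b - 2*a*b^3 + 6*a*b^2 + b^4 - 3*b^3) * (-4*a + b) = 12*a^3*b^2 - 36*a^3*b + 5*a^2*b^3 - 15*a^2*b^2 - 6*a*b^4 + 18*a*b^3 + b^5 - 3*b^4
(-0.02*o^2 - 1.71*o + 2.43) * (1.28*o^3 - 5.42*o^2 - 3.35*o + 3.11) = -0.0256*o^5 - 2.0804*o^4 + 12.4456*o^3 - 7.5043*o^2 - 13.4586*o + 7.5573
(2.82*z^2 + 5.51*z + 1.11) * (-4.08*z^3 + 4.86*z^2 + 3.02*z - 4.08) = -11.5056*z^5 - 8.7756*z^4 + 30.7662*z^3 + 10.5292*z^2 - 19.1286*z - 4.5288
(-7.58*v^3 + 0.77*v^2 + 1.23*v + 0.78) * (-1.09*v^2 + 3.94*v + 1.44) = 8.2622*v^5 - 30.7045*v^4 - 9.2221*v^3 + 5.1048*v^2 + 4.8444*v + 1.1232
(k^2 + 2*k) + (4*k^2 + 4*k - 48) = 5*k^2 + 6*k - 48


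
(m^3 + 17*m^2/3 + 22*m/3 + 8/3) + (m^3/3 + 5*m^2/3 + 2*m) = 4*m^3/3 + 22*m^2/3 + 28*m/3 + 8/3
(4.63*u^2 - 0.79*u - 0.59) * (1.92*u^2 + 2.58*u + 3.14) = 8.8896*u^4 + 10.4286*u^3 + 11.3672*u^2 - 4.0028*u - 1.8526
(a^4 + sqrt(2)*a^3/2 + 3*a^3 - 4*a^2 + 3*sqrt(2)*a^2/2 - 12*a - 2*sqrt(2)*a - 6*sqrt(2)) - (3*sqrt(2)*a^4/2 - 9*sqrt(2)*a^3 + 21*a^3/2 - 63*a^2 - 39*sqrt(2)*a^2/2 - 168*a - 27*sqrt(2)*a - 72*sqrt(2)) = -3*sqrt(2)*a^4/2 + a^4 - 15*a^3/2 + 19*sqrt(2)*a^3/2 + 21*sqrt(2)*a^2 + 59*a^2 + 25*sqrt(2)*a + 156*a + 66*sqrt(2)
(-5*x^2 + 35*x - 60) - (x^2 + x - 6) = -6*x^2 + 34*x - 54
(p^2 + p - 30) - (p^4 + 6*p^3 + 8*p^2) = -p^4 - 6*p^3 - 7*p^2 + p - 30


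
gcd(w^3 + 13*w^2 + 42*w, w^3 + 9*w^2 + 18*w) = w^2 + 6*w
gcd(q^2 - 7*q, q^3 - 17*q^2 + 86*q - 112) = q - 7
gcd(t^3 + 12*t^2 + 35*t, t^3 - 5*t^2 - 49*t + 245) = t + 7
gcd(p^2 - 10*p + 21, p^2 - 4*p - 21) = p - 7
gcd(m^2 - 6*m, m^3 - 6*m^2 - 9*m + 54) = m - 6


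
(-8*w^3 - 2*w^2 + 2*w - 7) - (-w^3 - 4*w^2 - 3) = -7*w^3 + 2*w^2 + 2*w - 4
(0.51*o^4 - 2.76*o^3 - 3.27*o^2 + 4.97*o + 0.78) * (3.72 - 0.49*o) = -0.2499*o^5 + 3.2496*o^4 - 8.6649*o^3 - 14.5997*o^2 + 18.1062*o + 2.9016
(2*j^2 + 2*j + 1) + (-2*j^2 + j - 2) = 3*j - 1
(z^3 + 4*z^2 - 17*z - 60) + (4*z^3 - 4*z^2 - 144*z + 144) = 5*z^3 - 161*z + 84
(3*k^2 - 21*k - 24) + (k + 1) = 3*k^2 - 20*k - 23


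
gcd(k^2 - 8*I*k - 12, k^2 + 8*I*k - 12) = 1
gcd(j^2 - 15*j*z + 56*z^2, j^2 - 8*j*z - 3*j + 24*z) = -j + 8*z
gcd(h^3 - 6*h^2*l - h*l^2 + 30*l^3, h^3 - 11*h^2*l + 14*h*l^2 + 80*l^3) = h^2 - 3*h*l - 10*l^2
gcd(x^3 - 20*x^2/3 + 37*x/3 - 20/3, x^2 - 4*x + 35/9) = x - 5/3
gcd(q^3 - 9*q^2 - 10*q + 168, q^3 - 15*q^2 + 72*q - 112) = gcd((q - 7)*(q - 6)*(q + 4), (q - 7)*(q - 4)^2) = q - 7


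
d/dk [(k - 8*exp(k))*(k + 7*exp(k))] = -k*exp(k) + 2*k - 112*exp(2*k) - exp(k)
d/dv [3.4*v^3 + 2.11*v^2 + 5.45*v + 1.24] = 10.2*v^2 + 4.22*v + 5.45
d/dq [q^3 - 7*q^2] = q*(3*q - 14)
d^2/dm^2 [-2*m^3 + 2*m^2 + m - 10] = 4 - 12*m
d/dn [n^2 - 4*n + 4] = 2*n - 4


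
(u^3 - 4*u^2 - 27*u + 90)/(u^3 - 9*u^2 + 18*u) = (u + 5)/u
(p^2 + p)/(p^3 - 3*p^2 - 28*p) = (p + 1)/(p^2 - 3*p - 28)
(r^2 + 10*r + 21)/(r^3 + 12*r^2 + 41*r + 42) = 1/(r + 2)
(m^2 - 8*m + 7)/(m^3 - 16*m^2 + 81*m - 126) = (m - 1)/(m^2 - 9*m + 18)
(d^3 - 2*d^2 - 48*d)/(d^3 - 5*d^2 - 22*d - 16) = d*(d + 6)/(d^2 + 3*d + 2)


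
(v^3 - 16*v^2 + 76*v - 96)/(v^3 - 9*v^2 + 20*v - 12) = (v - 8)/(v - 1)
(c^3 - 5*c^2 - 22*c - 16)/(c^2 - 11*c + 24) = (c^2 + 3*c + 2)/(c - 3)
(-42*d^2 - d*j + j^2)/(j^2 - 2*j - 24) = (42*d^2 + d*j - j^2)/(-j^2 + 2*j + 24)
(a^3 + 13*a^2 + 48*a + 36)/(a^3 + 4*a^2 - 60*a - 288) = (a + 1)/(a - 8)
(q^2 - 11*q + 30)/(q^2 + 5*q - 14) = (q^2 - 11*q + 30)/(q^2 + 5*q - 14)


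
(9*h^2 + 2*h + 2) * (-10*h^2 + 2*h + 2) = -90*h^4 - 2*h^3 + 2*h^2 + 8*h + 4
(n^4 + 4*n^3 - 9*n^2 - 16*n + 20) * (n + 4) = n^5 + 8*n^4 + 7*n^3 - 52*n^2 - 44*n + 80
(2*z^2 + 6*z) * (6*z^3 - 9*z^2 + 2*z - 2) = 12*z^5 + 18*z^4 - 50*z^3 + 8*z^2 - 12*z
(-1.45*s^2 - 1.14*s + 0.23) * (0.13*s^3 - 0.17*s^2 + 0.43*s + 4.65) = -0.1885*s^5 + 0.0983*s^4 - 0.3998*s^3 - 7.2718*s^2 - 5.2021*s + 1.0695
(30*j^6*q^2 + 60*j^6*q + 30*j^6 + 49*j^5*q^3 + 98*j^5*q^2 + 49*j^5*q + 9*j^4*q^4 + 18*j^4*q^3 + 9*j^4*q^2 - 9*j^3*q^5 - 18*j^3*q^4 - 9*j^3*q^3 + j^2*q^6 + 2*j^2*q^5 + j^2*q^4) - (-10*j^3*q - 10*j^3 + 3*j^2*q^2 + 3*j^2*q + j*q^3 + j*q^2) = 30*j^6*q^2 + 60*j^6*q + 30*j^6 + 49*j^5*q^3 + 98*j^5*q^2 + 49*j^5*q + 9*j^4*q^4 + 18*j^4*q^3 + 9*j^4*q^2 - 9*j^3*q^5 - 18*j^3*q^4 - 9*j^3*q^3 + 10*j^3*q + 10*j^3 + j^2*q^6 + 2*j^2*q^5 + j^2*q^4 - 3*j^2*q^2 - 3*j^2*q - j*q^3 - j*q^2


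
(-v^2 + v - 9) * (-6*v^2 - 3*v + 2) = 6*v^4 - 3*v^3 + 49*v^2 + 29*v - 18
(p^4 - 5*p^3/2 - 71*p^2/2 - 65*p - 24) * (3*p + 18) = 3*p^5 + 21*p^4/2 - 303*p^3/2 - 834*p^2 - 1242*p - 432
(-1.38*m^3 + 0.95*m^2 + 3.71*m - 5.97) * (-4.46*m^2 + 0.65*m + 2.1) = 6.1548*m^5 - 5.134*m^4 - 18.8271*m^3 + 31.0327*m^2 + 3.9105*m - 12.537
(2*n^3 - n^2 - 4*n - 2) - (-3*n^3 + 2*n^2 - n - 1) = 5*n^3 - 3*n^2 - 3*n - 1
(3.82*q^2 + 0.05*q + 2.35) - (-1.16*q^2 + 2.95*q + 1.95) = 4.98*q^2 - 2.9*q + 0.4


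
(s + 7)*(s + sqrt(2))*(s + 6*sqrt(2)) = s^3 + 7*s^2 + 7*sqrt(2)*s^2 + 12*s + 49*sqrt(2)*s + 84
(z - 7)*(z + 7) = z^2 - 49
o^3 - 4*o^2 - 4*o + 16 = (o - 4)*(o - 2)*(o + 2)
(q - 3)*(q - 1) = q^2 - 4*q + 3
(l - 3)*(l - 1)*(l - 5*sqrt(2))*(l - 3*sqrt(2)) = l^4 - 8*sqrt(2)*l^3 - 4*l^3 + 33*l^2 + 32*sqrt(2)*l^2 - 120*l - 24*sqrt(2)*l + 90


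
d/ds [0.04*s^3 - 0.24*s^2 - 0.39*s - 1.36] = 0.12*s^2 - 0.48*s - 0.39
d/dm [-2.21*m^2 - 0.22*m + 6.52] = -4.42*m - 0.22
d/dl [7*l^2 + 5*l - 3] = 14*l + 5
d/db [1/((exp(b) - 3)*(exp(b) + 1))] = 2*(1 - exp(b))*exp(b)/(exp(4*b) - 4*exp(3*b) - 2*exp(2*b) + 12*exp(b) + 9)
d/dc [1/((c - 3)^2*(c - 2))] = ((2 - c)*(c - 3) - 2*(c - 2)^2)/((c - 3)^3*(c - 2)^3)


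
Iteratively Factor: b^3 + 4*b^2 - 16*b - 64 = (b + 4)*(b^2 - 16) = (b - 4)*(b + 4)*(b + 4)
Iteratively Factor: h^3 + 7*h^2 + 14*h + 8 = (h + 1)*(h^2 + 6*h + 8) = (h + 1)*(h + 2)*(h + 4)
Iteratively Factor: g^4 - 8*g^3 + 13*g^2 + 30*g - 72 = (g - 3)*(g^3 - 5*g^2 - 2*g + 24) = (g - 3)*(g + 2)*(g^2 - 7*g + 12) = (g - 4)*(g - 3)*(g + 2)*(g - 3)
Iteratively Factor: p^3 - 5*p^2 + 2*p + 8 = (p - 2)*(p^2 - 3*p - 4) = (p - 2)*(p + 1)*(p - 4)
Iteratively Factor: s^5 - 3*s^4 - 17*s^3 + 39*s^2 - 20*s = (s - 1)*(s^4 - 2*s^3 - 19*s^2 + 20*s) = s*(s - 1)*(s^3 - 2*s^2 - 19*s + 20) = s*(s - 1)*(s + 4)*(s^2 - 6*s + 5) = s*(s - 1)^2*(s + 4)*(s - 5)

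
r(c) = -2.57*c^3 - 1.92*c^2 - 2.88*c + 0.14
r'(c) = -7.71*c^2 - 3.84*c - 2.88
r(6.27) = -726.88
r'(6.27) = -330.06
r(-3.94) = 138.87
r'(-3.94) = -107.44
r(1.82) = -26.95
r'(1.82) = -35.41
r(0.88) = -5.63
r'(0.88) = -12.23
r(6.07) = -662.86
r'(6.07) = -310.26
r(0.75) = -4.18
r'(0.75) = -10.10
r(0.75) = -4.18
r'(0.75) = -10.10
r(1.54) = -18.23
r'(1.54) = -27.08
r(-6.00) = 503.42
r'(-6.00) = -257.40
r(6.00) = -641.38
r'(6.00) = -303.48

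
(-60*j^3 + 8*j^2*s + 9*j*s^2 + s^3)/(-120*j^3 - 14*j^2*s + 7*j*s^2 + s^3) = (-2*j + s)/(-4*j + s)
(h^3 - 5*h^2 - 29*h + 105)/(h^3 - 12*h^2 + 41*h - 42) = (h + 5)/(h - 2)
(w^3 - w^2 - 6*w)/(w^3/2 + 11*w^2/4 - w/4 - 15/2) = 4*w*(w - 3)/(2*w^2 + 7*w - 15)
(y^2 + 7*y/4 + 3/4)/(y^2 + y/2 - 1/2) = (4*y + 3)/(2*(2*y - 1))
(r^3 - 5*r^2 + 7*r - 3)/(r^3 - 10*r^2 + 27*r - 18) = (r - 1)/(r - 6)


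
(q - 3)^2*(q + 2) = q^3 - 4*q^2 - 3*q + 18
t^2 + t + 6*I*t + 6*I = (t + 1)*(t + 6*I)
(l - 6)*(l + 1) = l^2 - 5*l - 6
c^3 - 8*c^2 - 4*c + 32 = (c - 8)*(c - 2)*(c + 2)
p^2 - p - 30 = (p - 6)*(p + 5)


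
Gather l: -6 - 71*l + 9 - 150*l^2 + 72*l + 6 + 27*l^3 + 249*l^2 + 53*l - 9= 27*l^3 + 99*l^2 + 54*l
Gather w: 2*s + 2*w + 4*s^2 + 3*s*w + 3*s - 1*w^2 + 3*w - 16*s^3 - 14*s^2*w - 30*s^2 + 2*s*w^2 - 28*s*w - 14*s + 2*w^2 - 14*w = -16*s^3 - 26*s^2 - 9*s + w^2*(2*s + 1) + w*(-14*s^2 - 25*s - 9)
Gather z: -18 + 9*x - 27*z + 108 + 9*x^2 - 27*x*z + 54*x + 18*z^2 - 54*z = 9*x^2 + 63*x + 18*z^2 + z*(-27*x - 81) + 90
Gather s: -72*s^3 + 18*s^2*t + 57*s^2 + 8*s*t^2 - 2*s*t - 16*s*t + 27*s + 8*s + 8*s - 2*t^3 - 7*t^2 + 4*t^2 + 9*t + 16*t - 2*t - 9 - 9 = -72*s^3 + s^2*(18*t + 57) + s*(8*t^2 - 18*t + 43) - 2*t^3 - 3*t^2 + 23*t - 18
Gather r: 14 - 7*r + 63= 77 - 7*r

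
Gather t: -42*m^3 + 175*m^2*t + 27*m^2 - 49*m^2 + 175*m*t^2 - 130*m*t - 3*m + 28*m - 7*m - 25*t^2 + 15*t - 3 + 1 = -42*m^3 - 22*m^2 + 18*m + t^2*(175*m - 25) + t*(175*m^2 - 130*m + 15) - 2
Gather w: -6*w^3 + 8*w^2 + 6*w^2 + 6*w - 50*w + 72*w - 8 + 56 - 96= -6*w^3 + 14*w^2 + 28*w - 48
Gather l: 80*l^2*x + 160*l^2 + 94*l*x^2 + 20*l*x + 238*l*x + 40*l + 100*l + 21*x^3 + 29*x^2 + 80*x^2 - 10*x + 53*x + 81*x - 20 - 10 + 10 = l^2*(80*x + 160) + l*(94*x^2 + 258*x + 140) + 21*x^3 + 109*x^2 + 124*x - 20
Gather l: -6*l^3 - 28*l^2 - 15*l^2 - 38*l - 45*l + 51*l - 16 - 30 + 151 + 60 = -6*l^3 - 43*l^2 - 32*l + 165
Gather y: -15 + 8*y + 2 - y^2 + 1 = -y^2 + 8*y - 12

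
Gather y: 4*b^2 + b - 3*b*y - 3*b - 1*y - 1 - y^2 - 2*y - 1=4*b^2 - 2*b - y^2 + y*(-3*b - 3) - 2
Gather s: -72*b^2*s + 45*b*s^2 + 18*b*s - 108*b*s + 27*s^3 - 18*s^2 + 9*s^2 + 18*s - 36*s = 27*s^3 + s^2*(45*b - 9) + s*(-72*b^2 - 90*b - 18)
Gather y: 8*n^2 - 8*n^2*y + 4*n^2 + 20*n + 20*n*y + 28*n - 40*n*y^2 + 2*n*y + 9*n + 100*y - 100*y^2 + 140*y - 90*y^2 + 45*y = 12*n^2 + 57*n + y^2*(-40*n - 190) + y*(-8*n^2 + 22*n + 285)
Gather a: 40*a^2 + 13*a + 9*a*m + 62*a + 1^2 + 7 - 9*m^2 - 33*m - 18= 40*a^2 + a*(9*m + 75) - 9*m^2 - 33*m - 10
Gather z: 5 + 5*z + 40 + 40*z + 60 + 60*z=105*z + 105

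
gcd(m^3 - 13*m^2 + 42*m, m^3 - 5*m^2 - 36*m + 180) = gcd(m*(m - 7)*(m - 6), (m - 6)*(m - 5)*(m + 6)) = m - 6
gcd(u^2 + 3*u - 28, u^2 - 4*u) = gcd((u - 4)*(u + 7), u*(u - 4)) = u - 4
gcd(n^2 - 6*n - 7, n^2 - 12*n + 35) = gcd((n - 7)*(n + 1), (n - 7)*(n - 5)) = n - 7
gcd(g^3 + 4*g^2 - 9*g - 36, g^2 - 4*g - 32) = g + 4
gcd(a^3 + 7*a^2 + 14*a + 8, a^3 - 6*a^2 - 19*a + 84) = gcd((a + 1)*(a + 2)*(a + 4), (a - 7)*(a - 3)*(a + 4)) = a + 4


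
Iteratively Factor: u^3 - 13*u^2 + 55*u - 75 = (u - 5)*(u^2 - 8*u + 15) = (u - 5)*(u - 3)*(u - 5)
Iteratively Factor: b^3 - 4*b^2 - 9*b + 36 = (b + 3)*(b^2 - 7*b + 12) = (b - 4)*(b + 3)*(b - 3)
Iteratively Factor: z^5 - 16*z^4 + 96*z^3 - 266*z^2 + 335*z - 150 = (z - 2)*(z^4 - 14*z^3 + 68*z^2 - 130*z + 75) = (z - 5)*(z - 2)*(z^3 - 9*z^2 + 23*z - 15) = (z - 5)*(z - 2)*(z - 1)*(z^2 - 8*z + 15) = (z - 5)*(z - 3)*(z - 2)*(z - 1)*(z - 5)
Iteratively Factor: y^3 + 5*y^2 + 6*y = (y + 2)*(y^2 + 3*y) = y*(y + 2)*(y + 3)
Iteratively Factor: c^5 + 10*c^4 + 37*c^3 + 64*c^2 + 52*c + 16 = (c + 1)*(c^4 + 9*c^3 + 28*c^2 + 36*c + 16) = (c + 1)*(c + 2)*(c^3 + 7*c^2 + 14*c + 8) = (c + 1)*(c + 2)*(c + 4)*(c^2 + 3*c + 2) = (c + 1)^2*(c + 2)*(c + 4)*(c + 2)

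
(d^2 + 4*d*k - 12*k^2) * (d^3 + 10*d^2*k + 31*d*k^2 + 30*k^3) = d^5 + 14*d^4*k + 59*d^3*k^2 + 34*d^2*k^3 - 252*d*k^4 - 360*k^5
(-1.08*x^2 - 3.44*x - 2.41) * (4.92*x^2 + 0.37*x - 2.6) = -5.3136*x^4 - 17.3244*x^3 - 10.322*x^2 + 8.0523*x + 6.266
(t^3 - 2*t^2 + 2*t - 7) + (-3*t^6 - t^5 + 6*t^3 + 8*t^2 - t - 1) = -3*t^6 - t^5 + 7*t^3 + 6*t^2 + t - 8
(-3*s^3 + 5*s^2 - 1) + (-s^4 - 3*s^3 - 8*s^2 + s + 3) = -s^4 - 6*s^3 - 3*s^2 + s + 2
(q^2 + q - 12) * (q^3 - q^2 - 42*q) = q^5 - 55*q^3 - 30*q^2 + 504*q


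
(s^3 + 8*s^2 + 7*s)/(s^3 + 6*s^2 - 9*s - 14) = s/(s - 2)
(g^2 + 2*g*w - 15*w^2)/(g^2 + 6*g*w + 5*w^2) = (g - 3*w)/(g + w)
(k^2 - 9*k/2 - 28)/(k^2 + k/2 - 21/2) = (k - 8)/(k - 3)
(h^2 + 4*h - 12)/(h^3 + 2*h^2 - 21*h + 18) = (h - 2)/(h^2 - 4*h + 3)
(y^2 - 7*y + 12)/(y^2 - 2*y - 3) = (y - 4)/(y + 1)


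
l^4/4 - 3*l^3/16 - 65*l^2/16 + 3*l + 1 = (l/4 + 1)*(l - 4)*(l - 1)*(l + 1/4)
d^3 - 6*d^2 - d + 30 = (d - 5)*(d - 3)*(d + 2)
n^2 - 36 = (n - 6)*(n + 6)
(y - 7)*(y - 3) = y^2 - 10*y + 21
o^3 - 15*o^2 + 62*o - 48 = (o - 8)*(o - 6)*(o - 1)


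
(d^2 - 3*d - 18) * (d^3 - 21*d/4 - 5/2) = d^5 - 3*d^4 - 93*d^3/4 + 53*d^2/4 + 102*d + 45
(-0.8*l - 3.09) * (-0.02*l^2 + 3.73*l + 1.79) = 0.016*l^3 - 2.9222*l^2 - 12.9577*l - 5.5311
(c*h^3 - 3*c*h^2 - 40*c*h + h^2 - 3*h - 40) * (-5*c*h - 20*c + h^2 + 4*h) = -5*c^2*h^4 - 5*c^2*h^3 + 260*c^2*h^2 + 800*c^2*h + c*h^5 + c*h^4 - 57*c*h^3 - 165*c*h^2 + 260*c*h + 800*c + h^4 + h^3 - 52*h^2 - 160*h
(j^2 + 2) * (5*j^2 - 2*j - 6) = 5*j^4 - 2*j^3 + 4*j^2 - 4*j - 12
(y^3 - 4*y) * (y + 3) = y^4 + 3*y^3 - 4*y^2 - 12*y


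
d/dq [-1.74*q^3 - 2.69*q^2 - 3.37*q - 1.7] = -5.22*q^2 - 5.38*q - 3.37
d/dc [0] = 0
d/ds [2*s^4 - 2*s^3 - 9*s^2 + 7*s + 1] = 8*s^3 - 6*s^2 - 18*s + 7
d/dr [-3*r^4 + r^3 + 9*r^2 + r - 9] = -12*r^3 + 3*r^2 + 18*r + 1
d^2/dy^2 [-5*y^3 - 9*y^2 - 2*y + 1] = -30*y - 18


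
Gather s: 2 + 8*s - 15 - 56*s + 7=-48*s - 6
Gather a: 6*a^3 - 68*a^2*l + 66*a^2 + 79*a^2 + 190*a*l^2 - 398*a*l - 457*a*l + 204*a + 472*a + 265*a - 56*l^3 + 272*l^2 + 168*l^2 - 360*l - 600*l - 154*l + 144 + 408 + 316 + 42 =6*a^3 + a^2*(145 - 68*l) + a*(190*l^2 - 855*l + 941) - 56*l^3 + 440*l^2 - 1114*l + 910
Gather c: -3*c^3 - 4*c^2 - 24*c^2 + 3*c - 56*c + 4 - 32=-3*c^3 - 28*c^2 - 53*c - 28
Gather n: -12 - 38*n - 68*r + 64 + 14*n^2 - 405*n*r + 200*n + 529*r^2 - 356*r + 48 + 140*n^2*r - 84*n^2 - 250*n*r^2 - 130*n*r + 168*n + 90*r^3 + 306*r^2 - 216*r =n^2*(140*r - 70) + n*(-250*r^2 - 535*r + 330) + 90*r^3 + 835*r^2 - 640*r + 100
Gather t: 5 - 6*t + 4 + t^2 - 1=t^2 - 6*t + 8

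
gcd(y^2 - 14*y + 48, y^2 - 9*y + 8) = y - 8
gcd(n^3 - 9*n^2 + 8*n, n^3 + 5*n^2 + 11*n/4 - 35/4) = n - 1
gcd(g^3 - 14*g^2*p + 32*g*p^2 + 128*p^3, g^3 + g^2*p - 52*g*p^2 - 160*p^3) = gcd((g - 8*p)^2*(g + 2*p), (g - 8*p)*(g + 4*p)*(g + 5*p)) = -g + 8*p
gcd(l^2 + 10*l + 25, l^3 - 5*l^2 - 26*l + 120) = l + 5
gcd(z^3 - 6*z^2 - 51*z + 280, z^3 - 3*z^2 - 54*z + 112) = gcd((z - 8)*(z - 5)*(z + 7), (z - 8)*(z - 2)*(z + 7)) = z^2 - z - 56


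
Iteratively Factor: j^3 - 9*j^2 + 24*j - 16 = (j - 4)*(j^2 - 5*j + 4) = (j - 4)^2*(j - 1)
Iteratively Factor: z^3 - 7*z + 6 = (z - 2)*(z^2 + 2*z - 3) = (z - 2)*(z - 1)*(z + 3)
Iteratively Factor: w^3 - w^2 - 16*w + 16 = (w + 4)*(w^2 - 5*w + 4) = (w - 4)*(w + 4)*(w - 1)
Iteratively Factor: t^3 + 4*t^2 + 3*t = (t + 1)*(t^2 + 3*t) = t*(t + 1)*(t + 3)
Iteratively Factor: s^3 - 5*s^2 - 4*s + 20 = (s + 2)*(s^2 - 7*s + 10) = (s - 5)*(s + 2)*(s - 2)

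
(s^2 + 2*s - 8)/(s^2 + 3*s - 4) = (s - 2)/(s - 1)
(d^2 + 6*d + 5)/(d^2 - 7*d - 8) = (d + 5)/(d - 8)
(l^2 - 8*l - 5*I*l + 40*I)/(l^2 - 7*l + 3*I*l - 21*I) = (l^2 - l*(8 + 5*I) + 40*I)/(l^2 + l*(-7 + 3*I) - 21*I)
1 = 1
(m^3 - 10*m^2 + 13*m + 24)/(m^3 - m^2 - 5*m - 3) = (m - 8)/(m + 1)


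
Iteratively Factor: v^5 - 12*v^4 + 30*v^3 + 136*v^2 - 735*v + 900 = (v + 4)*(v^4 - 16*v^3 + 94*v^2 - 240*v + 225) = (v - 3)*(v + 4)*(v^3 - 13*v^2 + 55*v - 75) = (v - 5)*(v - 3)*(v + 4)*(v^2 - 8*v + 15) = (v - 5)*(v - 3)^2*(v + 4)*(v - 5)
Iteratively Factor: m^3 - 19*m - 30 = (m + 3)*(m^2 - 3*m - 10) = (m + 2)*(m + 3)*(m - 5)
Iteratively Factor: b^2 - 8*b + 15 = (b - 5)*(b - 3)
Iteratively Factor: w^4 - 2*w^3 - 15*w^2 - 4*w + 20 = (w + 2)*(w^3 - 4*w^2 - 7*w + 10) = (w + 2)^2*(w^2 - 6*w + 5) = (w - 1)*(w + 2)^2*(w - 5)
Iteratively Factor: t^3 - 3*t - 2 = (t + 1)*(t^2 - t - 2) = (t + 1)^2*(t - 2)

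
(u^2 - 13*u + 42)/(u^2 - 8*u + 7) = (u - 6)/(u - 1)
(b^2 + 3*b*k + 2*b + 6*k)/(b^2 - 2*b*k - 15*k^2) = (b + 2)/(b - 5*k)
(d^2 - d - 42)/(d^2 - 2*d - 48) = (d - 7)/(d - 8)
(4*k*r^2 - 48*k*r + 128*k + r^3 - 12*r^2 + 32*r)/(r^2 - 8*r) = 4*k - 16*k/r + r - 4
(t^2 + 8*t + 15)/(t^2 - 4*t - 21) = (t + 5)/(t - 7)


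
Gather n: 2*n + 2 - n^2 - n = -n^2 + n + 2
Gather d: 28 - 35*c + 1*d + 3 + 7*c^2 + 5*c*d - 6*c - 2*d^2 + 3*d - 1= 7*c^2 - 41*c - 2*d^2 + d*(5*c + 4) + 30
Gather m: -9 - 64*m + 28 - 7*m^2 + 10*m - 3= -7*m^2 - 54*m + 16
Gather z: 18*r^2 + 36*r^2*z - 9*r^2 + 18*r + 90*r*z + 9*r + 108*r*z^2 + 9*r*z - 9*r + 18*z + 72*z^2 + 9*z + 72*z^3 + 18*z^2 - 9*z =9*r^2 + 18*r + 72*z^3 + z^2*(108*r + 90) + z*(36*r^2 + 99*r + 18)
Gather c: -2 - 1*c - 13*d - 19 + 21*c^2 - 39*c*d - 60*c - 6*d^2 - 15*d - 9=21*c^2 + c*(-39*d - 61) - 6*d^2 - 28*d - 30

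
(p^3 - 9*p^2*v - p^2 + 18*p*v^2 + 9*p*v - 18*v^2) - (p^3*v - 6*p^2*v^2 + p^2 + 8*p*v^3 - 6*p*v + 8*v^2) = -p^3*v + p^3 + 6*p^2*v^2 - 9*p^2*v - 2*p^2 - 8*p*v^3 + 18*p*v^2 + 15*p*v - 26*v^2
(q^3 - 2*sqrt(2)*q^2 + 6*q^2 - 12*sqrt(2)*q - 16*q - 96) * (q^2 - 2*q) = q^5 - 2*sqrt(2)*q^4 + 4*q^4 - 28*q^3 - 8*sqrt(2)*q^3 - 64*q^2 + 24*sqrt(2)*q^2 + 192*q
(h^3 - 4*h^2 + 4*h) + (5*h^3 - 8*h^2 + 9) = 6*h^3 - 12*h^2 + 4*h + 9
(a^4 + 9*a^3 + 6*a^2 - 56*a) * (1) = a^4 + 9*a^3 + 6*a^2 - 56*a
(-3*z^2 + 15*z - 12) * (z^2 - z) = -3*z^4 + 18*z^3 - 27*z^2 + 12*z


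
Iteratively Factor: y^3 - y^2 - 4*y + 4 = (y + 2)*(y^2 - 3*y + 2) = (y - 1)*(y + 2)*(y - 2)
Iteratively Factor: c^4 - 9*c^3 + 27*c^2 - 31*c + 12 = (c - 1)*(c^3 - 8*c^2 + 19*c - 12) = (c - 3)*(c - 1)*(c^2 - 5*c + 4) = (c - 3)*(c - 1)^2*(c - 4)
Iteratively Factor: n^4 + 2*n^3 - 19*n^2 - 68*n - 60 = (n - 5)*(n^3 + 7*n^2 + 16*n + 12) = (n - 5)*(n + 2)*(n^2 + 5*n + 6) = (n - 5)*(n + 2)*(n + 3)*(n + 2)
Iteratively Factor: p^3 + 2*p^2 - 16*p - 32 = (p + 4)*(p^2 - 2*p - 8) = (p + 2)*(p + 4)*(p - 4)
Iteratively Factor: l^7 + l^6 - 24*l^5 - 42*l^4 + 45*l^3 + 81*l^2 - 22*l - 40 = (l - 1)*(l^6 + 2*l^5 - 22*l^4 - 64*l^3 - 19*l^2 + 62*l + 40) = (l - 1)*(l + 2)*(l^5 - 22*l^3 - 20*l^2 + 21*l + 20) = (l - 1)*(l + 1)*(l + 2)*(l^4 - l^3 - 21*l^2 + l + 20) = (l - 1)^2*(l + 1)*(l + 2)*(l^3 - 21*l - 20) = (l - 5)*(l - 1)^2*(l + 1)*(l + 2)*(l^2 + 5*l + 4) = (l - 5)*(l - 1)^2*(l + 1)*(l + 2)*(l + 4)*(l + 1)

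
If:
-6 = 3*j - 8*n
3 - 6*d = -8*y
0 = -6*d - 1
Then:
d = -1/6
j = 8*n/3 - 2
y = -1/2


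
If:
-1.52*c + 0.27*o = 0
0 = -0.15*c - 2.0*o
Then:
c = 0.00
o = 0.00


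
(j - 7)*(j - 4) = j^2 - 11*j + 28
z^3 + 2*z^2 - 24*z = z*(z - 4)*(z + 6)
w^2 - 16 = (w - 4)*(w + 4)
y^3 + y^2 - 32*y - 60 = (y - 6)*(y + 2)*(y + 5)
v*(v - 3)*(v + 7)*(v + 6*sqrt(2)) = v^4 + 4*v^3 + 6*sqrt(2)*v^3 - 21*v^2 + 24*sqrt(2)*v^2 - 126*sqrt(2)*v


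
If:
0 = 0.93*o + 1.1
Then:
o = -1.18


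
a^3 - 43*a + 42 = (a - 6)*(a - 1)*(a + 7)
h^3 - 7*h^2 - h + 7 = (h - 7)*(h - 1)*(h + 1)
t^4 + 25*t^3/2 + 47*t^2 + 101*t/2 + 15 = (t + 1/2)*(t + 1)*(t + 5)*(t + 6)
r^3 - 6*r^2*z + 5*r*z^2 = r*(r - 5*z)*(r - z)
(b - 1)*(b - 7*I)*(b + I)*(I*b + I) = I*b^4 + 6*b^3 + 6*I*b^2 - 6*b - 7*I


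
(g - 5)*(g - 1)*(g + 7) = g^3 + g^2 - 37*g + 35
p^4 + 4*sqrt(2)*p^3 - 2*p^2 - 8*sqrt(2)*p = p*(p - sqrt(2))*(p + sqrt(2))*(p + 4*sqrt(2))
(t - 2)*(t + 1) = t^2 - t - 2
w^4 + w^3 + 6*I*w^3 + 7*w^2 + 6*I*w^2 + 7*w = w*(w + 1)*(w - I)*(w + 7*I)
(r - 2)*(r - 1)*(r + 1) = r^3 - 2*r^2 - r + 2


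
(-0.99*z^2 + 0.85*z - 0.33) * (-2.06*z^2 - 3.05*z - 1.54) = 2.0394*z^4 + 1.2685*z^3 - 0.3881*z^2 - 0.3025*z + 0.5082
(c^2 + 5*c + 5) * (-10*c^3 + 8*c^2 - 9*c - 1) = -10*c^5 - 42*c^4 - 19*c^3 - 6*c^2 - 50*c - 5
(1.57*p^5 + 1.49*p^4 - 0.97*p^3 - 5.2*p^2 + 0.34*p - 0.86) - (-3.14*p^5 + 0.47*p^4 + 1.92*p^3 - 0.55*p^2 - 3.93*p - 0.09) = 4.71*p^5 + 1.02*p^4 - 2.89*p^3 - 4.65*p^2 + 4.27*p - 0.77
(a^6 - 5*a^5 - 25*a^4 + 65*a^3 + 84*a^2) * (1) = a^6 - 5*a^5 - 25*a^4 + 65*a^3 + 84*a^2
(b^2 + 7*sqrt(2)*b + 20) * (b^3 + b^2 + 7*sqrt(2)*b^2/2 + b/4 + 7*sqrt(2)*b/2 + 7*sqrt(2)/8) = b^5 + b^4 + 21*sqrt(2)*b^4/2 + 21*sqrt(2)*b^3/2 + 277*b^3/4 + 69*b^2 + 581*sqrt(2)*b^2/8 + 69*b/4 + 70*sqrt(2)*b + 35*sqrt(2)/2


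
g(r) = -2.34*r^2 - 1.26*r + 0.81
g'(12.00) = -57.42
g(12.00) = -351.27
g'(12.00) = -57.42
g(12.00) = -351.27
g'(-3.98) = 17.37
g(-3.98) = -31.24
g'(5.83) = -28.54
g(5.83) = -86.07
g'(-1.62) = 6.32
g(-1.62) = -3.29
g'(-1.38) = 5.20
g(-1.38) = -1.91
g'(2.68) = -13.80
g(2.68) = -19.37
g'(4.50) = -22.32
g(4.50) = -52.24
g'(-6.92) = 31.13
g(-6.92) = -102.52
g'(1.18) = -6.78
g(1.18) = -3.94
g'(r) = -4.68*r - 1.26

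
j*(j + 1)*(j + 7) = j^3 + 8*j^2 + 7*j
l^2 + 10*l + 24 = (l + 4)*(l + 6)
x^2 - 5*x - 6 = (x - 6)*(x + 1)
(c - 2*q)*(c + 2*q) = c^2 - 4*q^2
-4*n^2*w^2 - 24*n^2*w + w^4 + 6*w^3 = w*(-2*n + w)*(2*n + w)*(w + 6)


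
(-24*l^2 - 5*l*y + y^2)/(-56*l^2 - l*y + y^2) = (3*l + y)/(7*l + y)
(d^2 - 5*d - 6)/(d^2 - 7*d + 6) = (d + 1)/(d - 1)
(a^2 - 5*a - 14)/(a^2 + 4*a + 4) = (a - 7)/(a + 2)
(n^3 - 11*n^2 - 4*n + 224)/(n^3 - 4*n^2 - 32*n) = (n - 7)/n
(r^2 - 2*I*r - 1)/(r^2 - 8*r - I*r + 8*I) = (r - I)/(r - 8)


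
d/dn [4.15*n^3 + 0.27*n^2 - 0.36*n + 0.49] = 12.45*n^2 + 0.54*n - 0.36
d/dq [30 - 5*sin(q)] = -5*cos(q)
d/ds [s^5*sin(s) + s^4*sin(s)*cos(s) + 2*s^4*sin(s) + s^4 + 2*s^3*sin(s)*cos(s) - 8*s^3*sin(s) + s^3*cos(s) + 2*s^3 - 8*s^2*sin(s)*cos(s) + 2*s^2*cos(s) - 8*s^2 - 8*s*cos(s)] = s^5*cos(s) + 5*s^4*sin(s) + 2*s^4*cos(s) + s^4*cos(2*s) + 7*s^3*sin(s) + 2*sqrt(2)*s^3*sin(2*s + pi/4) - 8*s^3*cos(s) + 4*s^3 - 26*s^2*sin(s) + 3*s^2*sin(2*s) + 3*s^2*cos(s) - 8*s^2*cos(2*s) + 6*s^2 + 8*s*sin(s) - 8*s*sin(2*s) + 4*s*cos(s) - 16*s - 8*cos(s)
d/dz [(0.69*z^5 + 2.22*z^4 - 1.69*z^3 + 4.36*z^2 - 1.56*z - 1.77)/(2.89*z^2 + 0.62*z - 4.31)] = (5.9823*z^6 + 14.5428*z^5 - 15.6244*z^4 - 40.3684*z^3 + 29.0633*z^2 - 27.3526*z + 7.821)/(8.3521*z^4 + 3.5836*z^3 - 24.5274*z^2 - 5.3444*z + 18.5761)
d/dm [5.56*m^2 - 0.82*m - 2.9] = 11.12*m - 0.82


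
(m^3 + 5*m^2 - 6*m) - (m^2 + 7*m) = m^3 + 4*m^2 - 13*m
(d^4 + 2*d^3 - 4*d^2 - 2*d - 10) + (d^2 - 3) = d^4 + 2*d^3 - 3*d^2 - 2*d - 13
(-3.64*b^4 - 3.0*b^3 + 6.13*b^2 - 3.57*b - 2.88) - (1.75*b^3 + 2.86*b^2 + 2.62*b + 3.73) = -3.64*b^4 - 4.75*b^3 + 3.27*b^2 - 6.19*b - 6.61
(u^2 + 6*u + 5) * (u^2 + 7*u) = u^4 + 13*u^3 + 47*u^2 + 35*u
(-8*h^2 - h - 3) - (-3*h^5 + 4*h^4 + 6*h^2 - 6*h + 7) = 3*h^5 - 4*h^4 - 14*h^2 + 5*h - 10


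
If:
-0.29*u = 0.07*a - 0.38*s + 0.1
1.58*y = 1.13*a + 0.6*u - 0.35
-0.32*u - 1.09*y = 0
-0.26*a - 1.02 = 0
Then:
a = -3.92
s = 2.97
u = 4.50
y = -1.32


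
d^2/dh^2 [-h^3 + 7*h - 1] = -6*h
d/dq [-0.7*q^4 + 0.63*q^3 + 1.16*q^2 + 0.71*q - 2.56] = -2.8*q^3 + 1.89*q^2 + 2.32*q + 0.71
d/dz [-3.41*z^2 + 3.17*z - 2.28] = 3.17 - 6.82*z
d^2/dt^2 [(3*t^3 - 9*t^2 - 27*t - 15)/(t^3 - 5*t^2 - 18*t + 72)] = 6*(2*t^6 + 27*t^5 - 489*t^4 + 2279*t^3 - 3345*t^2 + 5562*t - 30636)/(t^9 - 15*t^8 + 21*t^7 + 631*t^6 - 2538*t^5 - 7236*t^4 + 48600*t^3 - 7776*t^2 - 279936*t + 373248)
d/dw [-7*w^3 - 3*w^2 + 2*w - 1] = -21*w^2 - 6*w + 2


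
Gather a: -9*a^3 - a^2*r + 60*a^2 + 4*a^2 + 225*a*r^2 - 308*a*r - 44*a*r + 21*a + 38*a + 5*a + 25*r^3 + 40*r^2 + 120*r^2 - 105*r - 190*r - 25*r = -9*a^3 + a^2*(64 - r) + a*(225*r^2 - 352*r + 64) + 25*r^3 + 160*r^2 - 320*r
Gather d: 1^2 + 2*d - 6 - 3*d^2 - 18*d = -3*d^2 - 16*d - 5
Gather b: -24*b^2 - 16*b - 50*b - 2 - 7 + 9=-24*b^2 - 66*b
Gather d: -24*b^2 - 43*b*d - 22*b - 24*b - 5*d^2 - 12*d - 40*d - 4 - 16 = -24*b^2 - 46*b - 5*d^2 + d*(-43*b - 52) - 20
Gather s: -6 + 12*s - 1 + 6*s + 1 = 18*s - 6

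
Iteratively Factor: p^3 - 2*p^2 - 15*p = (p + 3)*(p^2 - 5*p) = (p - 5)*(p + 3)*(p)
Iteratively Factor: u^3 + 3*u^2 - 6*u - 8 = (u + 4)*(u^2 - u - 2) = (u + 1)*(u + 4)*(u - 2)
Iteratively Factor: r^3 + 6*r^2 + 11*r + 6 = (r + 3)*(r^2 + 3*r + 2) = (r + 1)*(r + 3)*(r + 2)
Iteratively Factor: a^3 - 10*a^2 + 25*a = (a - 5)*(a^2 - 5*a) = (a - 5)^2*(a)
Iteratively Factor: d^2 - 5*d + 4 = (d - 1)*(d - 4)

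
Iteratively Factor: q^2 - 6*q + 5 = (q - 1)*(q - 5)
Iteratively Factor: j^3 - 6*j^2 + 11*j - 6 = (j - 1)*(j^2 - 5*j + 6) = (j - 2)*(j - 1)*(j - 3)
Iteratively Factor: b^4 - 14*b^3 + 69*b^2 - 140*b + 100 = (b - 2)*(b^3 - 12*b^2 + 45*b - 50) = (b - 2)^2*(b^2 - 10*b + 25) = (b - 5)*(b - 2)^2*(b - 5)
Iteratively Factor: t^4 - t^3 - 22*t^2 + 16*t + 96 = (t - 4)*(t^3 + 3*t^2 - 10*t - 24) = (t - 4)*(t + 4)*(t^2 - t - 6) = (t - 4)*(t - 3)*(t + 4)*(t + 2)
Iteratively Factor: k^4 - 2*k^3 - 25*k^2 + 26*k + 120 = (k - 3)*(k^3 + k^2 - 22*k - 40) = (k - 3)*(k + 4)*(k^2 - 3*k - 10) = (k - 5)*(k - 3)*(k + 4)*(k + 2)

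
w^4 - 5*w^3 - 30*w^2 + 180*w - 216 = (w - 6)*(w - 3)*(w - 2)*(w + 6)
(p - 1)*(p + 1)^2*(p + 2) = p^4 + 3*p^3 + p^2 - 3*p - 2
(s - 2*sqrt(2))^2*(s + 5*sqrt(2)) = s^3 + sqrt(2)*s^2 - 32*s + 40*sqrt(2)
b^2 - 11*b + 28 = (b - 7)*(b - 4)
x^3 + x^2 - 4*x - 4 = (x - 2)*(x + 1)*(x + 2)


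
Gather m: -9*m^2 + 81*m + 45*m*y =-9*m^2 + m*(45*y + 81)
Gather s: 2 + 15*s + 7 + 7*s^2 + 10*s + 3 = 7*s^2 + 25*s + 12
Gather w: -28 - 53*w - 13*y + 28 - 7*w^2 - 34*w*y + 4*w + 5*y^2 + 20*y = -7*w^2 + w*(-34*y - 49) + 5*y^2 + 7*y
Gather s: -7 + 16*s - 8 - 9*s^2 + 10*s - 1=-9*s^2 + 26*s - 16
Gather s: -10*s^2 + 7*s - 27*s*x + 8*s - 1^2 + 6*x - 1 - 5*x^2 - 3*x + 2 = -10*s^2 + s*(15 - 27*x) - 5*x^2 + 3*x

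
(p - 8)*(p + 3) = p^2 - 5*p - 24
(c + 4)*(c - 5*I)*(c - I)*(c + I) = c^4 + 4*c^3 - 5*I*c^3 + c^2 - 20*I*c^2 + 4*c - 5*I*c - 20*I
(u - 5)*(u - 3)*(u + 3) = u^3 - 5*u^2 - 9*u + 45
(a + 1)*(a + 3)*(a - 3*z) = a^3 - 3*a^2*z + 4*a^2 - 12*a*z + 3*a - 9*z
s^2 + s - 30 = (s - 5)*(s + 6)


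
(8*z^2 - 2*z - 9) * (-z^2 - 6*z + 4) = -8*z^4 - 46*z^3 + 53*z^2 + 46*z - 36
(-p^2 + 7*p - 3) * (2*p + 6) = -2*p^3 + 8*p^2 + 36*p - 18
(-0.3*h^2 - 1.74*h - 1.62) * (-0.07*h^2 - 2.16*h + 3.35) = 0.021*h^4 + 0.7698*h^3 + 2.8668*h^2 - 2.3298*h - 5.427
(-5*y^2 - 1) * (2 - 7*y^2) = 35*y^4 - 3*y^2 - 2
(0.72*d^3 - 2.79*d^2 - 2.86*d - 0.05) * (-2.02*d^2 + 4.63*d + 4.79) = -1.4544*d^5 + 8.9694*d^4 - 3.6917*d^3 - 26.5049*d^2 - 13.9309*d - 0.2395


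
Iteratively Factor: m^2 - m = (m)*(m - 1)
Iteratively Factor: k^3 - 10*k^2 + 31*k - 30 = (k - 2)*(k^2 - 8*k + 15) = (k - 3)*(k - 2)*(k - 5)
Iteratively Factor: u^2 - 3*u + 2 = (u - 2)*(u - 1)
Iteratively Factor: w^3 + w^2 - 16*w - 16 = (w - 4)*(w^2 + 5*w + 4) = (w - 4)*(w + 1)*(w + 4)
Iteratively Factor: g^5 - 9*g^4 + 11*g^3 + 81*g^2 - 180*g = (g + 3)*(g^4 - 12*g^3 + 47*g^2 - 60*g) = g*(g + 3)*(g^3 - 12*g^2 + 47*g - 60) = g*(g - 3)*(g + 3)*(g^2 - 9*g + 20) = g*(g - 4)*(g - 3)*(g + 3)*(g - 5)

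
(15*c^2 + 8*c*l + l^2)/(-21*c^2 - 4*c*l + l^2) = (-5*c - l)/(7*c - l)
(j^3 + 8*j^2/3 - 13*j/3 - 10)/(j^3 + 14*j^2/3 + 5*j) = (j - 2)/j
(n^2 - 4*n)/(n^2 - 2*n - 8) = n/(n + 2)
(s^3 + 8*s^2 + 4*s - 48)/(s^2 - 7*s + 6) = (s^3 + 8*s^2 + 4*s - 48)/(s^2 - 7*s + 6)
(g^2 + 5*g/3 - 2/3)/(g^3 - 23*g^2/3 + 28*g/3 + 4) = (3*g^2 + 5*g - 2)/(3*g^3 - 23*g^2 + 28*g + 12)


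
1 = 1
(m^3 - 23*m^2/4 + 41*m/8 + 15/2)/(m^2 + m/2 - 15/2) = (m^2 - 13*m/4 - 3)/(m + 3)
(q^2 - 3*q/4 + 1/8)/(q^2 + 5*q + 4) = (8*q^2 - 6*q + 1)/(8*(q^2 + 5*q + 4))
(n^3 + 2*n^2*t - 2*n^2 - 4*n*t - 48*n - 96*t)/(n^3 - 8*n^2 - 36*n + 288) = (n + 2*t)/(n - 6)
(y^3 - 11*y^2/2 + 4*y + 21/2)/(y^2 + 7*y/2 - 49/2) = (y^2 - 2*y - 3)/(y + 7)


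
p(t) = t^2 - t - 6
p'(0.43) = -0.14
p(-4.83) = 22.16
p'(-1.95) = -4.90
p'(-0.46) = -1.92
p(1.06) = -5.94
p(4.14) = 7.00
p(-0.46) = -5.33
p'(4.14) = 7.28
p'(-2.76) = -6.52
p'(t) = 2*t - 1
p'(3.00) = 5.00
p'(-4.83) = -10.66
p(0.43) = -6.25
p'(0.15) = -0.70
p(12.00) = 126.00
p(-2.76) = 4.38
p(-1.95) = -0.25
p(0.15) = -6.13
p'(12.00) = 23.00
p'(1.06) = 1.12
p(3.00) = 0.00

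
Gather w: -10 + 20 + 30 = 40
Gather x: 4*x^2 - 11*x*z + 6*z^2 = 4*x^2 - 11*x*z + 6*z^2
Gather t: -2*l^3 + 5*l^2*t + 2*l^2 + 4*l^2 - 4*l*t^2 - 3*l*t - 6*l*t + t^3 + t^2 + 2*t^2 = -2*l^3 + 6*l^2 + t^3 + t^2*(3 - 4*l) + t*(5*l^2 - 9*l)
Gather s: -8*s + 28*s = 20*s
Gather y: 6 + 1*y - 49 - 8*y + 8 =-7*y - 35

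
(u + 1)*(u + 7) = u^2 + 8*u + 7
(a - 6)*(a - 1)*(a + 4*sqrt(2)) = a^3 - 7*a^2 + 4*sqrt(2)*a^2 - 28*sqrt(2)*a + 6*a + 24*sqrt(2)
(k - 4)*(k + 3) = k^2 - k - 12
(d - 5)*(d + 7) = d^2 + 2*d - 35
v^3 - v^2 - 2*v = v*(v - 2)*(v + 1)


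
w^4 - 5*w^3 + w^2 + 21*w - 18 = (w - 3)^2*(w - 1)*(w + 2)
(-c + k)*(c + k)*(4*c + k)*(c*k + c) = -4*c^4*k - 4*c^4 - c^3*k^2 - c^3*k + 4*c^2*k^3 + 4*c^2*k^2 + c*k^4 + c*k^3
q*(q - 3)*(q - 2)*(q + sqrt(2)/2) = q^4 - 5*q^3 + sqrt(2)*q^3/2 - 5*sqrt(2)*q^2/2 + 6*q^2 + 3*sqrt(2)*q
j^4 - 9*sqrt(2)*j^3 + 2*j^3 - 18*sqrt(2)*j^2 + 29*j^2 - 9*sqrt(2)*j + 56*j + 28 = (j + 1)^2*(j - 7*sqrt(2))*(j - 2*sqrt(2))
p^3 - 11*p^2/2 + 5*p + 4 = (p - 4)*(p - 2)*(p + 1/2)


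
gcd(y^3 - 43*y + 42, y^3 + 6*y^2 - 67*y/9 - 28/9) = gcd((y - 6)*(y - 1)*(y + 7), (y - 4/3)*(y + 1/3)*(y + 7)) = y + 7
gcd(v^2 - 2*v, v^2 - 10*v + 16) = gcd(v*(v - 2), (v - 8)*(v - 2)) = v - 2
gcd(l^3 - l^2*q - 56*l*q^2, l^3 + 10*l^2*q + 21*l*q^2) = l^2 + 7*l*q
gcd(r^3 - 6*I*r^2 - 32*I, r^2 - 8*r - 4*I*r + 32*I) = r - 4*I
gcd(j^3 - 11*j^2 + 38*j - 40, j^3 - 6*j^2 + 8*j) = j^2 - 6*j + 8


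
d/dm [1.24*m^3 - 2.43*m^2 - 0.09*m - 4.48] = 3.72*m^2 - 4.86*m - 0.09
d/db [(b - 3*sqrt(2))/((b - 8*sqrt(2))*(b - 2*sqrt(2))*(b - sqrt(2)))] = 2*(-b^3 + 10*sqrt(2)*b^2 - 66*b + 62*sqrt(2))/(b^6 - 22*sqrt(2)*b^5 + 346*b^4 - 1208*sqrt(2)*b^3 + 4112*b^2 - 3328*sqrt(2)*b + 2048)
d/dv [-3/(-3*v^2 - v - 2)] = 3*(-6*v - 1)/(3*v^2 + v + 2)^2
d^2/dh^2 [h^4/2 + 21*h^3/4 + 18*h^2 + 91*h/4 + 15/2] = 6*h^2 + 63*h/2 + 36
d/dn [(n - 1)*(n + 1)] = 2*n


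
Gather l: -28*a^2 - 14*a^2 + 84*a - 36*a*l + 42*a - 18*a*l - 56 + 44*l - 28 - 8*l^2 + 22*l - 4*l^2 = -42*a^2 + 126*a - 12*l^2 + l*(66 - 54*a) - 84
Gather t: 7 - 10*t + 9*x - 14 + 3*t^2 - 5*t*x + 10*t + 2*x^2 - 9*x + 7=3*t^2 - 5*t*x + 2*x^2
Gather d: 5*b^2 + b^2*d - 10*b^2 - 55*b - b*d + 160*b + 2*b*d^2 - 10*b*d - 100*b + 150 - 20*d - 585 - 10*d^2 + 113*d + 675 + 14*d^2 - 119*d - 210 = -5*b^2 + 5*b + d^2*(2*b + 4) + d*(b^2 - 11*b - 26) + 30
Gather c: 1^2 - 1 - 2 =-2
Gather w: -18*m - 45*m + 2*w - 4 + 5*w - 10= -63*m + 7*w - 14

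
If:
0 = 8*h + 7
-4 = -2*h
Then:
No Solution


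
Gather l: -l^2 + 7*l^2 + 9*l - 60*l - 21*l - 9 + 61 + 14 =6*l^2 - 72*l + 66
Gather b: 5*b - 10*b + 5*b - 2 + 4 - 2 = 0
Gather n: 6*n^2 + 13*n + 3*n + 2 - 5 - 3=6*n^2 + 16*n - 6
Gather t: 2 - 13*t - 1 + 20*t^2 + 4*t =20*t^2 - 9*t + 1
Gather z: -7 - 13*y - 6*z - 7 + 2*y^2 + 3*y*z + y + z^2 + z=2*y^2 - 12*y + z^2 + z*(3*y - 5) - 14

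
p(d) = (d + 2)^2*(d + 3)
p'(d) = (d + 2)^2 + (d + 3)*(2*d + 4) = (d + 2)*(3*d + 8)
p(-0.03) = 11.53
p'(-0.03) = 15.58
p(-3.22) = -0.33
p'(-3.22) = 2.03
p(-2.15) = 0.02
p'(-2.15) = -0.23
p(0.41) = 19.81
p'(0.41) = 22.24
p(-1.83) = 0.03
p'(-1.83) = 0.43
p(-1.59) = 0.24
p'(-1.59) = 1.32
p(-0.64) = 4.37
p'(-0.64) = 8.27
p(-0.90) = 2.54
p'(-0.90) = 5.83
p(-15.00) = -2028.00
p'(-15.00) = 481.00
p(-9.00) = -294.00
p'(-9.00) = 133.00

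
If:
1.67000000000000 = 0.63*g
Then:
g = 2.65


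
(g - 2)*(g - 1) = g^2 - 3*g + 2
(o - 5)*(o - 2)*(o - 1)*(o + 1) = o^4 - 7*o^3 + 9*o^2 + 7*o - 10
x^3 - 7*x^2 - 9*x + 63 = (x - 7)*(x - 3)*(x + 3)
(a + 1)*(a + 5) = a^2 + 6*a + 5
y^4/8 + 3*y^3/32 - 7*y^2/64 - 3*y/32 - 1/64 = (y/4 + 1/4)*(y/2 + 1/4)*(y - 1)*(y + 1/4)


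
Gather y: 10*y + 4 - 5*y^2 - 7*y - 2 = -5*y^2 + 3*y + 2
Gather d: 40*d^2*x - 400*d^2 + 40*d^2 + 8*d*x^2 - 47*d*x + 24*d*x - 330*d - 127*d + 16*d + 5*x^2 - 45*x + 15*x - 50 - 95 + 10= d^2*(40*x - 360) + d*(8*x^2 - 23*x - 441) + 5*x^2 - 30*x - 135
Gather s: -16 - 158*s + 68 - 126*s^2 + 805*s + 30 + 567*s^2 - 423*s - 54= 441*s^2 + 224*s + 28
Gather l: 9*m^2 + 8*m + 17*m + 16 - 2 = 9*m^2 + 25*m + 14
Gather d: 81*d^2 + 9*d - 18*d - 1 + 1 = 81*d^2 - 9*d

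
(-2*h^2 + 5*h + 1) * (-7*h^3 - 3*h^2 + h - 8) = 14*h^5 - 29*h^4 - 24*h^3 + 18*h^2 - 39*h - 8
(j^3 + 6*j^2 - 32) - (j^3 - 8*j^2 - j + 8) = 14*j^2 + j - 40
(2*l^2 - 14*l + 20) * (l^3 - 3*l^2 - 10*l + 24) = 2*l^5 - 20*l^4 + 42*l^3 + 128*l^2 - 536*l + 480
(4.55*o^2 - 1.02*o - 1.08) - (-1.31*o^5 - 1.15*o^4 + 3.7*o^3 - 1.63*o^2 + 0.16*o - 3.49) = 1.31*o^5 + 1.15*o^4 - 3.7*o^3 + 6.18*o^2 - 1.18*o + 2.41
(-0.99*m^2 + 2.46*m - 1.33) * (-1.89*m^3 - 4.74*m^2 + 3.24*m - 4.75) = 1.8711*m^5 + 0.0432000000000006*m^4 - 12.3543*m^3 + 18.9771*m^2 - 15.9942*m + 6.3175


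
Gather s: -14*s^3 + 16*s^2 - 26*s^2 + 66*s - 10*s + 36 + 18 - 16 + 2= -14*s^3 - 10*s^2 + 56*s + 40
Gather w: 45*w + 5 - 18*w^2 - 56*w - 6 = -18*w^2 - 11*w - 1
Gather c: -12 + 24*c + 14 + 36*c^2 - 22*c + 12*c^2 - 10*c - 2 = 48*c^2 - 8*c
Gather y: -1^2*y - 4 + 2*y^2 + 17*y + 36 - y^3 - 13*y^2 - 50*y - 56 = -y^3 - 11*y^2 - 34*y - 24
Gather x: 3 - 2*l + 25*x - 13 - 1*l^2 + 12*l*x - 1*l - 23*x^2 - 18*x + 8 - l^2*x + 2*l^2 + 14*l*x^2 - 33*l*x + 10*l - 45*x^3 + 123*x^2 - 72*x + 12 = l^2 + 7*l - 45*x^3 + x^2*(14*l + 100) + x*(-l^2 - 21*l - 65) + 10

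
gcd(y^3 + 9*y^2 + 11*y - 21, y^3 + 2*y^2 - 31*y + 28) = y^2 + 6*y - 7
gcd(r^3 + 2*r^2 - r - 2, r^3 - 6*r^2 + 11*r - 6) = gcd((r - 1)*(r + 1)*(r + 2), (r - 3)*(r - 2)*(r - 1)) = r - 1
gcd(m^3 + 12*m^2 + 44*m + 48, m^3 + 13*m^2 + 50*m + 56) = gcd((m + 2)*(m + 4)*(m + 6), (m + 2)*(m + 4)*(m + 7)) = m^2 + 6*m + 8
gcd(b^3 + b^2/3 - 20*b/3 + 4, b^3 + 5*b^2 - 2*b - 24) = b^2 + b - 6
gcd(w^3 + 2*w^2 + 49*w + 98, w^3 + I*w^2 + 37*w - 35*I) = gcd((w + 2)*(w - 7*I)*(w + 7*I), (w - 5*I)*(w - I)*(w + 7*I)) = w + 7*I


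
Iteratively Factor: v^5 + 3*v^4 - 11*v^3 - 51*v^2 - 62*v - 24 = (v - 4)*(v^4 + 7*v^3 + 17*v^2 + 17*v + 6) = (v - 4)*(v + 1)*(v^3 + 6*v^2 + 11*v + 6) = (v - 4)*(v + 1)*(v + 2)*(v^2 + 4*v + 3) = (v - 4)*(v + 1)^2*(v + 2)*(v + 3)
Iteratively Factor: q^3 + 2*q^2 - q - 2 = (q - 1)*(q^2 + 3*q + 2) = (q - 1)*(q + 2)*(q + 1)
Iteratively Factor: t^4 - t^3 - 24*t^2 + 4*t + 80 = (t + 2)*(t^3 - 3*t^2 - 18*t + 40) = (t + 2)*(t + 4)*(t^2 - 7*t + 10) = (t - 5)*(t + 2)*(t + 4)*(t - 2)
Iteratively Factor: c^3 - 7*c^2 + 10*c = (c - 5)*(c^2 - 2*c) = c*(c - 5)*(c - 2)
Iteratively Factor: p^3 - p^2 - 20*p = (p)*(p^2 - p - 20) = p*(p + 4)*(p - 5)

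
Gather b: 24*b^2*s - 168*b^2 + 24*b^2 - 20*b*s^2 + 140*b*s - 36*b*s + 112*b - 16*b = b^2*(24*s - 144) + b*(-20*s^2 + 104*s + 96)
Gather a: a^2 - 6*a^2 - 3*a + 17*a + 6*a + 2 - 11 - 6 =-5*a^2 + 20*a - 15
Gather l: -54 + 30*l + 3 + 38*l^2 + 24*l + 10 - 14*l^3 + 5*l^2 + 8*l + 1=-14*l^3 + 43*l^2 + 62*l - 40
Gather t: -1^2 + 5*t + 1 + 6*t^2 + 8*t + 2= 6*t^2 + 13*t + 2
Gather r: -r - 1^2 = -r - 1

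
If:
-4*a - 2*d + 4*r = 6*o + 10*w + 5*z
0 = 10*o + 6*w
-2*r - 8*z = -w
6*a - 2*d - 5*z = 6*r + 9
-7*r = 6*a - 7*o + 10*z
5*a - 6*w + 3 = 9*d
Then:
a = 10299/4858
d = 14421/4858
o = 3186/2429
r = -435/2429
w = -5310/2429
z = -555/2429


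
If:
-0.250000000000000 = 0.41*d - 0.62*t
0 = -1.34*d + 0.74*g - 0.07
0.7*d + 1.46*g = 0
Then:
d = -0.04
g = 0.02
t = 0.38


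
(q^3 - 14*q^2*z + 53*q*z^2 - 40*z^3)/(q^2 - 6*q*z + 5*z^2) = q - 8*z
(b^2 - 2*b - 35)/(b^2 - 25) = (b - 7)/(b - 5)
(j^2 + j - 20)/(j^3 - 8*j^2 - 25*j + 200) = (j - 4)/(j^2 - 13*j + 40)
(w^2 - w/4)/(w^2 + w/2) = (4*w - 1)/(2*(2*w + 1))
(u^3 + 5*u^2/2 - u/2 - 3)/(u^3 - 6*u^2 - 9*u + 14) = (u + 3/2)/(u - 7)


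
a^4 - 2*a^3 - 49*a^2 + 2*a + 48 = (a - 8)*(a - 1)*(a + 1)*(a + 6)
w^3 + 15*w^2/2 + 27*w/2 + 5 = (w + 1/2)*(w + 2)*(w + 5)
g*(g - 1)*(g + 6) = g^3 + 5*g^2 - 6*g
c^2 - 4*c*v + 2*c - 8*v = (c + 2)*(c - 4*v)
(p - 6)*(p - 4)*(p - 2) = p^3 - 12*p^2 + 44*p - 48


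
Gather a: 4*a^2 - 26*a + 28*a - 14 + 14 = 4*a^2 + 2*a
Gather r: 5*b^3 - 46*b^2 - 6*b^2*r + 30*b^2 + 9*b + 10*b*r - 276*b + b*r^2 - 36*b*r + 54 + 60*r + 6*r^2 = 5*b^3 - 16*b^2 - 267*b + r^2*(b + 6) + r*(-6*b^2 - 26*b + 60) + 54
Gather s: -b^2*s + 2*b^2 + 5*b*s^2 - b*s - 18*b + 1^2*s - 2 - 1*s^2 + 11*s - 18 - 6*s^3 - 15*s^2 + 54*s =2*b^2 - 18*b - 6*s^3 + s^2*(5*b - 16) + s*(-b^2 - b + 66) - 20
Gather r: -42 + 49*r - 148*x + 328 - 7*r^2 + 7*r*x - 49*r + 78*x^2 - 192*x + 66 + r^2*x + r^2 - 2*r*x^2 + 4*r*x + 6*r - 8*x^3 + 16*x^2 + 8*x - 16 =r^2*(x - 6) + r*(-2*x^2 + 11*x + 6) - 8*x^3 + 94*x^2 - 332*x + 336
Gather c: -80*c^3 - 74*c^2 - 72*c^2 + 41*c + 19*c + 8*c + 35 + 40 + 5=-80*c^3 - 146*c^2 + 68*c + 80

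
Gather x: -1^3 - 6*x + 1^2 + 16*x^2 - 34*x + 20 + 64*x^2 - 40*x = 80*x^2 - 80*x + 20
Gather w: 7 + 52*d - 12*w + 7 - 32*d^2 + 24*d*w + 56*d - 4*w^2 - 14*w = -32*d^2 + 108*d - 4*w^2 + w*(24*d - 26) + 14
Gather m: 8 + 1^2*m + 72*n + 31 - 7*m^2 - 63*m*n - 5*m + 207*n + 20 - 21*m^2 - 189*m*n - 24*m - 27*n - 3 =-28*m^2 + m*(-252*n - 28) + 252*n + 56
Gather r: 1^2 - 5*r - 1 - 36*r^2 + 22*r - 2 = -36*r^2 + 17*r - 2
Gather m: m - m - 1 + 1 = 0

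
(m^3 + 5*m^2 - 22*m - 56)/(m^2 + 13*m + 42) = (m^2 - 2*m - 8)/(m + 6)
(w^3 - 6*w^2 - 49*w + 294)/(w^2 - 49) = w - 6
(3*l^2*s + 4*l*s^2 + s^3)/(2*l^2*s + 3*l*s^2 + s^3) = (3*l + s)/(2*l + s)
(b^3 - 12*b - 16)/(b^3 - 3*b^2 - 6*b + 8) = (b + 2)/(b - 1)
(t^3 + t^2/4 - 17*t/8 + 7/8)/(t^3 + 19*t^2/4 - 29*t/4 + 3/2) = (8*t^2 + 10*t - 7)/(2*(4*t^2 + 23*t - 6))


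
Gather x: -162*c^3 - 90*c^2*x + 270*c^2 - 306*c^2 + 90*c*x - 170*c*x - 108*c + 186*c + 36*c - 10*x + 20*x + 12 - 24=-162*c^3 - 36*c^2 + 114*c + x*(-90*c^2 - 80*c + 10) - 12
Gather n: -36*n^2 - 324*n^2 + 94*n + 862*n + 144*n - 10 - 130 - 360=-360*n^2 + 1100*n - 500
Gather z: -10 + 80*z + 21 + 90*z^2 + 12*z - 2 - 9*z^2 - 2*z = 81*z^2 + 90*z + 9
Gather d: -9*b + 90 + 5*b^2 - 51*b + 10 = 5*b^2 - 60*b + 100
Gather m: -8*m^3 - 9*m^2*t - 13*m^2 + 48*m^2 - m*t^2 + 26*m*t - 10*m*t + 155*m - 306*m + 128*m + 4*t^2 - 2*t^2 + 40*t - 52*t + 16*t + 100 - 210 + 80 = -8*m^3 + m^2*(35 - 9*t) + m*(-t^2 + 16*t - 23) + 2*t^2 + 4*t - 30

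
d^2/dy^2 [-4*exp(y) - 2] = -4*exp(y)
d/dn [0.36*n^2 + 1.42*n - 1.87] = 0.72*n + 1.42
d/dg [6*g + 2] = 6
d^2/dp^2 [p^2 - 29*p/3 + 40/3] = 2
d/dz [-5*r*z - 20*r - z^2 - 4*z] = -5*r - 2*z - 4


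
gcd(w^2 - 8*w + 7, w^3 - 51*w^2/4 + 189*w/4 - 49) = w - 7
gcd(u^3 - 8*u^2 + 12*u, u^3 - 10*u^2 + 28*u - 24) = u^2 - 8*u + 12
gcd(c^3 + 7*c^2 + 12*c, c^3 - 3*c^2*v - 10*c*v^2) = c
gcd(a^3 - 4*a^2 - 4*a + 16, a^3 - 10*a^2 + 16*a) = a - 2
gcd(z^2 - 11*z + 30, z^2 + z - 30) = z - 5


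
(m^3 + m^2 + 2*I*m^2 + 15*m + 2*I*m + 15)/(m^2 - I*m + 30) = (m^2 + m*(1 - 3*I) - 3*I)/(m - 6*I)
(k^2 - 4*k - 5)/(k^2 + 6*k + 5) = (k - 5)/(k + 5)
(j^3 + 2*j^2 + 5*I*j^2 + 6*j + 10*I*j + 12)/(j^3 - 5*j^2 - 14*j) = (j^2 + 5*I*j + 6)/(j*(j - 7))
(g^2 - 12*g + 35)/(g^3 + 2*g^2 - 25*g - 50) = (g - 7)/(g^2 + 7*g + 10)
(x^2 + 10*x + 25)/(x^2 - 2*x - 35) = (x + 5)/(x - 7)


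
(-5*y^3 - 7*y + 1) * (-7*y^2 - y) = 35*y^5 + 5*y^4 + 49*y^3 - y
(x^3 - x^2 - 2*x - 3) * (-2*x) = -2*x^4 + 2*x^3 + 4*x^2 + 6*x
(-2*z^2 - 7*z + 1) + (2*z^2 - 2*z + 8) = 9 - 9*z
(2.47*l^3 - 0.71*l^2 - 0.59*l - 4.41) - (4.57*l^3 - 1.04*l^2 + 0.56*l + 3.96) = -2.1*l^3 + 0.33*l^2 - 1.15*l - 8.37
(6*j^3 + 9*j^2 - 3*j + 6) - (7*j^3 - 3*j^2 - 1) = -j^3 + 12*j^2 - 3*j + 7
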